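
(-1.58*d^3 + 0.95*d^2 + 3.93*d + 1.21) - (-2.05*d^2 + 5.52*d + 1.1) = -1.58*d^3 + 3.0*d^2 - 1.59*d + 0.11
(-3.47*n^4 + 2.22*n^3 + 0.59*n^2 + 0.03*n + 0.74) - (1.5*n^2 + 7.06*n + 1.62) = -3.47*n^4 + 2.22*n^3 - 0.91*n^2 - 7.03*n - 0.88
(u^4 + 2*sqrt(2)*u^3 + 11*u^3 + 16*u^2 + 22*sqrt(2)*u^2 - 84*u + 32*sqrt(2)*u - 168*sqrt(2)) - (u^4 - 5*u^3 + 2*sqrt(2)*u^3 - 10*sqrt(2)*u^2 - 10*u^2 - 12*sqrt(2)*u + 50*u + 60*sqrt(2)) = 16*u^3 + 26*u^2 + 32*sqrt(2)*u^2 - 134*u + 44*sqrt(2)*u - 228*sqrt(2)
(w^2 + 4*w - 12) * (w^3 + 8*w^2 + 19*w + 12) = w^5 + 12*w^4 + 39*w^3 - 8*w^2 - 180*w - 144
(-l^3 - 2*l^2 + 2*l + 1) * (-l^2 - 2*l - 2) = l^5 + 4*l^4 + 4*l^3 - l^2 - 6*l - 2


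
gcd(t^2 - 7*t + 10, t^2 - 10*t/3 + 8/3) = t - 2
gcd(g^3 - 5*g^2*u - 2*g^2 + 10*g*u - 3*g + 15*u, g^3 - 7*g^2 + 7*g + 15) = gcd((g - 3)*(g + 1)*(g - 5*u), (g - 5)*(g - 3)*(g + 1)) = g^2 - 2*g - 3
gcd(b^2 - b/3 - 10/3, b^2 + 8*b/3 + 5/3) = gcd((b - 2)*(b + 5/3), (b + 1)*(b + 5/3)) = b + 5/3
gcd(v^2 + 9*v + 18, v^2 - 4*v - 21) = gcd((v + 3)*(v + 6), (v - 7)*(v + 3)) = v + 3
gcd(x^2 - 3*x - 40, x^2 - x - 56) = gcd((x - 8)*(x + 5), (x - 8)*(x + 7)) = x - 8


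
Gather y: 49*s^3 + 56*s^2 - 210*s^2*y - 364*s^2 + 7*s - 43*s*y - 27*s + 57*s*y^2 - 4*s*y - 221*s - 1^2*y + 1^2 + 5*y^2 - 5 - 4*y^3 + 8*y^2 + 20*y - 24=49*s^3 - 308*s^2 - 241*s - 4*y^3 + y^2*(57*s + 13) + y*(-210*s^2 - 47*s + 19) - 28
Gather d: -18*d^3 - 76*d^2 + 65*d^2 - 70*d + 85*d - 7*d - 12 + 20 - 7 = -18*d^3 - 11*d^2 + 8*d + 1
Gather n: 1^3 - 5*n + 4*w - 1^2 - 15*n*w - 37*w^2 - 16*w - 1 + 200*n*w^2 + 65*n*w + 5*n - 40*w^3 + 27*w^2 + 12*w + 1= n*(200*w^2 + 50*w) - 40*w^3 - 10*w^2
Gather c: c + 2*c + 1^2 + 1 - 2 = 3*c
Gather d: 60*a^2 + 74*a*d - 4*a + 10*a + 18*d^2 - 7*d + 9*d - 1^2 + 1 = 60*a^2 + 6*a + 18*d^2 + d*(74*a + 2)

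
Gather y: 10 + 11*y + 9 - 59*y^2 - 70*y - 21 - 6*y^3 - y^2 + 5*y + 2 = -6*y^3 - 60*y^2 - 54*y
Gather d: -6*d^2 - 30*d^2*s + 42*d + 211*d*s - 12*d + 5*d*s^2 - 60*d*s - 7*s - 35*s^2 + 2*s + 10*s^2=d^2*(-30*s - 6) + d*(5*s^2 + 151*s + 30) - 25*s^2 - 5*s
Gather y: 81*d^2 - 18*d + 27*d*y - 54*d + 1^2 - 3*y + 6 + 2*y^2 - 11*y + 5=81*d^2 - 72*d + 2*y^2 + y*(27*d - 14) + 12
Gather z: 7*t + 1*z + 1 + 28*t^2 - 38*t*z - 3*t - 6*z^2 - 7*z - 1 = 28*t^2 + 4*t - 6*z^2 + z*(-38*t - 6)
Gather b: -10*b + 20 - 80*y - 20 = -10*b - 80*y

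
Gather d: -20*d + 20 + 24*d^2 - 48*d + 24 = 24*d^2 - 68*d + 44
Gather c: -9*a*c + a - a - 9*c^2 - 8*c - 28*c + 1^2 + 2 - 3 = -9*c^2 + c*(-9*a - 36)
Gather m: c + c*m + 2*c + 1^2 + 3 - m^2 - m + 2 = 3*c - m^2 + m*(c - 1) + 6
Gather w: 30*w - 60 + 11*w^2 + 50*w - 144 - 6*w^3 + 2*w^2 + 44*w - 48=-6*w^3 + 13*w^2 + 124*w - 252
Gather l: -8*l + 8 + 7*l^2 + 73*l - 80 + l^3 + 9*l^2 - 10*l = l^3 + 16*l^2 + 55*l - 72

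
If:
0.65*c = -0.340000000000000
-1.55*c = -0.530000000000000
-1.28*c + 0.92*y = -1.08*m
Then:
No Solution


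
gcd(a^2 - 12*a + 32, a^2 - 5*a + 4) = a - 4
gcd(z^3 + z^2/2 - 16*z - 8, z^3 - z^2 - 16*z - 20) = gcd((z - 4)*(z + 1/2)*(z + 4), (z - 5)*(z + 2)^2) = 1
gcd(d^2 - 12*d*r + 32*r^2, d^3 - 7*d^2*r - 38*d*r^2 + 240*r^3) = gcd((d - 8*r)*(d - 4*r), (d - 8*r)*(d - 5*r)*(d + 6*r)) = -d + 8*r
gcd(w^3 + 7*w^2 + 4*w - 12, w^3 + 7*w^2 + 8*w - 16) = w - 1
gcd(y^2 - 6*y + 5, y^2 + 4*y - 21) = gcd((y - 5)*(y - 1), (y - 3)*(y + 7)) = 1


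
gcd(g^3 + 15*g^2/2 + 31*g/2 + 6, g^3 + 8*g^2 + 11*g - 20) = g + 4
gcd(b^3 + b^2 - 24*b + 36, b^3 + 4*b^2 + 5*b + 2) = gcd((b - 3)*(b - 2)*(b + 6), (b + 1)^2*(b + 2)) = 1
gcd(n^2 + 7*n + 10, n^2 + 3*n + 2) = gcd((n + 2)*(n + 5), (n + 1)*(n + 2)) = n + 2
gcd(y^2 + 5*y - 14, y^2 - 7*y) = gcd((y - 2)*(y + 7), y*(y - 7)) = 1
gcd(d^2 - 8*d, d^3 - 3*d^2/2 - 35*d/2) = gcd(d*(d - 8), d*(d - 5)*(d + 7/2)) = d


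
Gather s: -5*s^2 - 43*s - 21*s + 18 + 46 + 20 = -5*s^2 - 64*s + 84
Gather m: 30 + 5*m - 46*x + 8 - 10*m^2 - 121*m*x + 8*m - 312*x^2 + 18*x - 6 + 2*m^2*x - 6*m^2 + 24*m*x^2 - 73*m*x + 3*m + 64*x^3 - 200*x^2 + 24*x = m^2*(2*x - 16) + m*(24*x^2 - 194*x + 16) + 64*x^3 - 512*x^2 - 4*x + 32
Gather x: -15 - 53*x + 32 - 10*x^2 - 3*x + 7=-10*x^2 - 56*x + 24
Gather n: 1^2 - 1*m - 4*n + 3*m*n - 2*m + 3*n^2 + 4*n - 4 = 3*m*n - 3*m + 3*n^2 - 3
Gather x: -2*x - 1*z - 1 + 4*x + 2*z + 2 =2*x + z + 1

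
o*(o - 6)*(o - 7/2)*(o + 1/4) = o^4 - 37*o^3/4 + 149*o^2/8 + 21*o/4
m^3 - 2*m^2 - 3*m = m*(m - 3)*(m + 1)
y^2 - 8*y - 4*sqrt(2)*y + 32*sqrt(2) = (y - 8)*(y - 4*sqrt(2))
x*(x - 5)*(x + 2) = x^3 - 3*x^2 - 10*x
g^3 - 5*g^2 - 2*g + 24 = (g - 4)*(g - 3)*(g + 2)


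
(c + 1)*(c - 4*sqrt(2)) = c^2 - 4*sqrt(2)*c + c - 4*sqrt(2)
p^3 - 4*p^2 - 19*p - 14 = (p - 7)*(p + 1)*(p + 2)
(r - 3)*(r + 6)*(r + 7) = r^3 + 10*r^2 + 3*r - 126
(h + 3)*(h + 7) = h^2 + 10*h + 21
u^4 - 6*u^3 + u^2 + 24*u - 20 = (u - 5)*(u - 2)*(u - 1)*(u + 2)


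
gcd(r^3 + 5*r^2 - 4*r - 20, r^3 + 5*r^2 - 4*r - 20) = r^3 + 5*r^2 - 4*r - 20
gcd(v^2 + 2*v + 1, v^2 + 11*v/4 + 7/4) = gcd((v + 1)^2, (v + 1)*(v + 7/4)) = v + 1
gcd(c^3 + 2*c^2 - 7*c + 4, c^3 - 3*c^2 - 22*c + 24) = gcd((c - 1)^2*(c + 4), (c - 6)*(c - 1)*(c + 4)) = c^2 + 3*c - 4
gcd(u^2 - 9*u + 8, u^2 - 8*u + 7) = u - 1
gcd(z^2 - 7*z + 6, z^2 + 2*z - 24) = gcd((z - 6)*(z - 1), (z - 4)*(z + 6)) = 1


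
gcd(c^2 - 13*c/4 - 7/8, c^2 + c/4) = c + 1/4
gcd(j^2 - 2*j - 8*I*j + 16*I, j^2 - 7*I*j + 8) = j - 8*I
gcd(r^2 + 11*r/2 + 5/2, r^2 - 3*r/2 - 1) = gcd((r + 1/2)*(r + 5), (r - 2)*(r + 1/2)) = r + 1/2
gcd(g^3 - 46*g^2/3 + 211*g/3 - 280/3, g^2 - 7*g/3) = g - 7/3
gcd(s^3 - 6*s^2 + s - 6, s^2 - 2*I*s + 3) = s + I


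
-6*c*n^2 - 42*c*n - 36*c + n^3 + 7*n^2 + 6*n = (-6*c + n)*(n + 1)*(n + 6)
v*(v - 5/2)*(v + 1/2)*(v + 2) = v^4 - 21*v^2/4 - 5*v/2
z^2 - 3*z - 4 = (z - 4)*(z + 1)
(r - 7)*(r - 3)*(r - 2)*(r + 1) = r^4 - 11*r^3 + 29*r^2 - r - 42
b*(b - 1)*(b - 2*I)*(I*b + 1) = I*b^4 + 3*b^3 - I*b^3 - 3*b^2 - 2*I*b^2 + 2*I*b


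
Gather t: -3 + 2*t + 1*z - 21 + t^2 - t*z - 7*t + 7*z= t^2 + t*(-z - 5) + 8*z - 24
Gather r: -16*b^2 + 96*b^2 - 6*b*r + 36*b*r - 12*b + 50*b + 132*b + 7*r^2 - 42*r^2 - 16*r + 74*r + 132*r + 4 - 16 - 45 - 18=80*b^2 + 170*b - 35*r^2 + r*(30*b + 190) - 75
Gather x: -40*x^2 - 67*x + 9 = -40*x^2 - 67*x + 9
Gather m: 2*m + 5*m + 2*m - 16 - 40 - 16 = 9*m - 72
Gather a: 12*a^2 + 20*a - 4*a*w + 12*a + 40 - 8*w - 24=12*a^2 + a*(32 - 4*w) - 8*w + 16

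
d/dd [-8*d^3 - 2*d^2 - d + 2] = -24*d^2 - 4*d - 1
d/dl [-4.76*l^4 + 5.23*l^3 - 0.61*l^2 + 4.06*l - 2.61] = -19.04*l^3 + 15.69*l^2 - 1.22*l + 4.06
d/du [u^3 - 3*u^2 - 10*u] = 3*u^2 - 6*u - 10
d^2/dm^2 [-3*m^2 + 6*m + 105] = -6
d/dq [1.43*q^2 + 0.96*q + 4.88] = 2.86*q + 0.96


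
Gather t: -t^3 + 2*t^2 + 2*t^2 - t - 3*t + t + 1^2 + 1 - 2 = -t^3 + 4*t^2 - 3*t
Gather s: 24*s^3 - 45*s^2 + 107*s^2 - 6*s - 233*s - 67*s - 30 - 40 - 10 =24*s^3 + 62*s^2 - 306*s - 80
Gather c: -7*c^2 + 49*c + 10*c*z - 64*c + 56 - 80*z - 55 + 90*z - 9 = -7*c^2 + c*(10*z - 15) + 10*z - 8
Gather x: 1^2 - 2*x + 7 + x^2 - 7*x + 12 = x^2 - 9*x + 20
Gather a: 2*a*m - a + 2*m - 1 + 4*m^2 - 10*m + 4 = a*(2*m - 1) + 4*m^2 - 8*m + 3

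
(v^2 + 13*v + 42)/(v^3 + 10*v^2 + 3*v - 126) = 1/(v - 3)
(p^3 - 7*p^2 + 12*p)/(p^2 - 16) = p*(p - 3)/(p + 4)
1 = 1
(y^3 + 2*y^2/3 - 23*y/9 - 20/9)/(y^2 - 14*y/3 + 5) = (3*y^2 + 7*y + 4)/(3*(y - 3))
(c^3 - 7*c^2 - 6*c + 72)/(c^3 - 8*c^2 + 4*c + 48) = (c + 3)/(c + 2)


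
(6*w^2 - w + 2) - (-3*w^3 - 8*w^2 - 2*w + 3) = 3*w^3 + 14*w^2 + w - 1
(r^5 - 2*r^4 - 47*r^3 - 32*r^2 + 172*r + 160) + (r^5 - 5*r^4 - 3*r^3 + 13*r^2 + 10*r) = 2*r^5 - 7*r^4 - 50*r^3 - 19*r^2 + 182*r + 160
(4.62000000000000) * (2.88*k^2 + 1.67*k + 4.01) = 13.3056*k^2 + 7.7154*k + 18.5262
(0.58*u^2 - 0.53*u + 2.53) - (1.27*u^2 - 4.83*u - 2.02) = -0.69*u^2 + 4.3*u + 4.55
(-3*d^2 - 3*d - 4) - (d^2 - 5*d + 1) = -4*d^2 + 2*d - 5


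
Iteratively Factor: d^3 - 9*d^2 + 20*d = (d - 5)*(d^2 - 4*d) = (d - 5)*(d - 4)*(d)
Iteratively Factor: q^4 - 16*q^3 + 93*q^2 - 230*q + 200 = (q - 4)*(q^3 - 12*q^2 + 45*q - 50) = (q - 5)*(q - 4)*(q^2 - 7*q + 10) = (q - 5)*(q - 4)*(q - 2)*(q - 5)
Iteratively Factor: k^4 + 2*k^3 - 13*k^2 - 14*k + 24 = (k - 3)*(k^3 + 5*k^2 + 2*k - 8) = (k - 3)*(k - 1)*(k^2 + 6*k + 8) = (k - 3)*(k - 1)*(k + 4)*(k + 2)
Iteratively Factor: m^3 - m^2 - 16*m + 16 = (m + 4)*(m^2 - 5*m + 4) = (m - 4)*(m + 4)*(m - 1)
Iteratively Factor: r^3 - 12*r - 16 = (r + 2)*(r^2 - 2*r - 8) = (r - 4)*(r + 2)*(r + 2)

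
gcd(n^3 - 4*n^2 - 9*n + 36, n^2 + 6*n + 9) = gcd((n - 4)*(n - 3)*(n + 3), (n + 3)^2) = n + 3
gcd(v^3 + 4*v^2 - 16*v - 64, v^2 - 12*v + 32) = v - 4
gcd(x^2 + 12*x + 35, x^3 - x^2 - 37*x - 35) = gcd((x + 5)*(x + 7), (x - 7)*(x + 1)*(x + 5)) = x + 5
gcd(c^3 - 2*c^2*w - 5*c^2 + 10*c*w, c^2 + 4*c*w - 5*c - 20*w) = c - 5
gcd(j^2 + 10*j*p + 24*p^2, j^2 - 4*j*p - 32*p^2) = j + 4*p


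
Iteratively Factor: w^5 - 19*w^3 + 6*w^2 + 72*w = (w + 4)*(w^4 - 4*w^3 - 3*w^2 + 18*w) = (w - 3)*(w + 4)*(w^3 - w^2 - 6*w) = (w - 3)^2*(w + 4)*(w^2 + 2*w) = (w - 3)^2*(w + 2)*(w + 4)*(w)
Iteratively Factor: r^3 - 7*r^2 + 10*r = (r - 2)*(r^2 - 5*r) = r*(r - 2)*(r - 5)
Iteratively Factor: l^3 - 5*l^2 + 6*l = (l)*(l^2 - 5*l + 6) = l*(l - 3)*(l - 2)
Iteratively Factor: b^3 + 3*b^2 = (b)*(b^2 + 3*b) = b^2*(b + 3)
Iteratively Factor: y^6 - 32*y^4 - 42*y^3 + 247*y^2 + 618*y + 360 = (y + 2)*(y^5 - 2*y^4 - 28*y^3 + 14*y^2 + 219*y + 180) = (y - 4)*(y + 2)*(y^4 + 2*y^3 - 20*y^2 - 66*y - 45) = (y - 5)*(y - 4)*(y + 2)*(y^3 + 7*y^2 + 15*y + 9) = (y - 5)*(y - 4)*(y + 1)*(y + 2)*(y^2 + 6*y + 9) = (y - 5)*(y - 4)*(y + 1)*(y + 2)*(y + 3)*(y + 3)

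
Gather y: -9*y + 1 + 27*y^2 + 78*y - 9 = 27*y^2 + 69*y - 8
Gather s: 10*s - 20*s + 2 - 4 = -10*s - 2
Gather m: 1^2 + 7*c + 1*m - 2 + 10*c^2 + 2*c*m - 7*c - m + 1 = 10*c^2 + 2*c*m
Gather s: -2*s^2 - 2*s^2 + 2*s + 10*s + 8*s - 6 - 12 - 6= -4*s^2 + 20*s - 24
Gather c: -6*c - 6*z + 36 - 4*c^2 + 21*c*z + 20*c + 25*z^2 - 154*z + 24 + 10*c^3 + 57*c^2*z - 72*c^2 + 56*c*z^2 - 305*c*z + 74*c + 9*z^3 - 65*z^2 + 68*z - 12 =10*c^3 + c^2*(57*z - 76) + c*(56*z^2 - 284*z + 88) + 9*z^3 - 40*z^2 - 92*z + 48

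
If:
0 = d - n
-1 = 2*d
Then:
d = -1/2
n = -1/2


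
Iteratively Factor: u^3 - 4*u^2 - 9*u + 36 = (u - 3)*(u^2 - u - 12) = (u - 3)*(u + 3)*(u - 4)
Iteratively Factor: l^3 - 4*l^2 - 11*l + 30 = (l - 2)*(l^2 - 2*l - 15) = (l - 2)*(l + 3)*(l - 5)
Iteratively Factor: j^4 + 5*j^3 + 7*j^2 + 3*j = (j + 3)*(j^3 + 2*j^2 + j) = (j + 1)*(j + 3)*(j^2 + j) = (j + 1)^2*(j + 3)*(j)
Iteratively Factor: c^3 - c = (c)*(c^2 - 1) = c*(c - 1)*(c + 1)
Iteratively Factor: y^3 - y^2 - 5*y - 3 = (y + 1)*(y^2 - 2*y - 3) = (y - 3)*(y + 1)*(y + 1)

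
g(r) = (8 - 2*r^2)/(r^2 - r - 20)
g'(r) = -4*r/(r^2 - r - 20) + (1 - 2*r)*(8 - 2*r^2)/(r^2 - r - 20)^2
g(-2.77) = 0.77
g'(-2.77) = -1.69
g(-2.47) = 0.37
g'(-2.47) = -1.06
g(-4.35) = -9.12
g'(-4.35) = -21.72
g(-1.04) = -0.33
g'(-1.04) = -0.18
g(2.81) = 0.52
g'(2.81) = 0.92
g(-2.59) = 0.51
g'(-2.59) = -1.26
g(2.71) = 0.44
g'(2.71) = 0.83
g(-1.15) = -0.31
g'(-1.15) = -0.20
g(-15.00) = -2.01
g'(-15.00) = -0.01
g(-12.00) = -2.06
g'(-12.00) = -0.03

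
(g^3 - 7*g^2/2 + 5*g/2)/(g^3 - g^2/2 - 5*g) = (g - 1)/(g + 2)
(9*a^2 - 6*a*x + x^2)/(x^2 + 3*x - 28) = (9*a^2 - 6*a*x + x^2)/(x^2 + 3*x - 28)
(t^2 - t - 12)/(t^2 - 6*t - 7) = (-t^2 + t + 12)/(-t^2 + 6*t + 7)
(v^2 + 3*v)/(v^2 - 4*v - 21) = v/(v - 7)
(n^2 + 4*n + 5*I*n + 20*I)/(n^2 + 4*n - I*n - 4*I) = (n + 5*I)/(n - I)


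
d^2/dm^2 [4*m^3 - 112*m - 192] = 24*m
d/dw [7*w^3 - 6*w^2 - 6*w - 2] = 21*w^2 - 12*w - 6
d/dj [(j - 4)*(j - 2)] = 2*j - 6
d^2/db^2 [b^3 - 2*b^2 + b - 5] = 6*b - 4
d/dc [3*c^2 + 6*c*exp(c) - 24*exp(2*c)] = 6*c*exp(c) + 6*c - 48*exp(2*c) + 6*exp(c)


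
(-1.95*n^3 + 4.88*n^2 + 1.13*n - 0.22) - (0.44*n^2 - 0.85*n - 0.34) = -1.95*n^3 + 4.44*n^2 + 1.98*n + 0.12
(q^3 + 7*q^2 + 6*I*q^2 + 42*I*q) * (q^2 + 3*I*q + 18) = q^5 + 7*q^4 + 9*I*q^4 + 63*I*q^3 + 108*I*q^2 + 756*I*q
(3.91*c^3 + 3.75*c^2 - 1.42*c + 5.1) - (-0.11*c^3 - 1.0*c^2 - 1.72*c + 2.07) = 4.02*c^3 + 4.75*c^2 + 0.3*c + 3.03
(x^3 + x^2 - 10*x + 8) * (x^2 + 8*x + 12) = x^5 + 9*x^4 + 10*x^3 - 60*x^2 - 56*x + 96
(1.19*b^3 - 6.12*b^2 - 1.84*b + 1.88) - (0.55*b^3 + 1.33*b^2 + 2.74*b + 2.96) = 0.64*b^3 - 7.45*b^2 - 4.58*b - 1.08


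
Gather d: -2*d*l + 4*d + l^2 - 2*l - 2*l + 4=d*(4 - 2*l) + l^2 - 4*l + 4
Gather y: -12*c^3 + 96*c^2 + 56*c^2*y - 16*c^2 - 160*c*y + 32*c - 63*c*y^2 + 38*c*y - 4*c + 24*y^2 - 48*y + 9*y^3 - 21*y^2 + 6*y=-12*c^3 + 80*c^2 + 28*c + 9*y^3 + y^2*(3 - 63*c) + y*(56*c^2 - 122*c - 42)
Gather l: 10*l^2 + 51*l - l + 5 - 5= 10*l^2 + 50*l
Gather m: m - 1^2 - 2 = m - 3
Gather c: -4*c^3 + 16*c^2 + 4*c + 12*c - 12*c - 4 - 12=-4*c^3 + 16*c^2 + 4*c - 16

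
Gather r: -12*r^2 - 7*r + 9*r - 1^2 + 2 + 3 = -12*r^2 + 2*r + 4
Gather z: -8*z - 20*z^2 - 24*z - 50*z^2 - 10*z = -70*z^2 - 42*z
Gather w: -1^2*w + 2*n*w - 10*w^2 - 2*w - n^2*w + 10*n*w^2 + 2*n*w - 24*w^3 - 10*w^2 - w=-24*w^3 + w^2*(10*n - 20) + w*(-n^2 + 4*n - 4)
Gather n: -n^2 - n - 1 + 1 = -n^2 - n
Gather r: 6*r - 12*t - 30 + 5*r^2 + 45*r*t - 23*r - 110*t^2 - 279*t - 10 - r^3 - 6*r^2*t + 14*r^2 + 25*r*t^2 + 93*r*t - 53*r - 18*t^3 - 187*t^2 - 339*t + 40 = -r^3 + r^2*(19 - 6*t) + r*(25*t^2 + 138*t - 70) - 18*t^3 - 297*t^2 - 630*t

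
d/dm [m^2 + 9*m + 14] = 2*m + 9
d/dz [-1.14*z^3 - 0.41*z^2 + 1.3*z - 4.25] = -3.42*z^2 - 0.82*z + 1.3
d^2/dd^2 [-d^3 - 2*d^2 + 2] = -6*d - 4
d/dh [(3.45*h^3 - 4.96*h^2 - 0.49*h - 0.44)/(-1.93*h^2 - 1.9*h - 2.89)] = (-6.6585*h^4 - 13.11*h^3 - 21.4332*h^2 + 26.9704*h + 0.5801)/(3.7249*h^4 + 7.334*h^3 + 14.7654*h^2 + 10.982*h + 8.3521)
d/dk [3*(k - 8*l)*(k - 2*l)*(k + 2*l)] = 9*k^2 - 48*k*l - 12*l^2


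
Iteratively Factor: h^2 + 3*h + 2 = (h + 2)*(h + 1)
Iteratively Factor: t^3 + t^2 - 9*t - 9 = (t - 3)*(t^2 + 4*t + 3) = (t - 3)*(t + 3)*(t + 1)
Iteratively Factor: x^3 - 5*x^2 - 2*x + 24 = (x - 3)*(x^2 - 2*x - 8) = (x - 4)*(x - 3)*(x + 2)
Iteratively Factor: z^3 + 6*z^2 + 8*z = (z)*(z^2 + 6*z + 8) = z*(z + 2)*(z + 4)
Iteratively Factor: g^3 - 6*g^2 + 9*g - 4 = (g - 1)*(g^2 - 5*g + 4) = (g - 1)^2*(g - 4)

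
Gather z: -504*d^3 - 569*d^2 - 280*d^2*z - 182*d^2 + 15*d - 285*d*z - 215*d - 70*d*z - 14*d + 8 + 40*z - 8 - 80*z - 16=-504*d^3 - 751*d^2 - 214*d + z*(-280*d^2 - 355*d - 40) - 16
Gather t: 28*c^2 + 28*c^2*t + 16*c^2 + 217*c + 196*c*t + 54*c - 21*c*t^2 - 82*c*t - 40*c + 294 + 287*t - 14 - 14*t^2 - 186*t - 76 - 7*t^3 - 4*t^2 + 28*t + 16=44*c^2 + 231*c - 7*t^3 + t^2*(-21*c - 18) + t*(28*c^2 + 114*c + 129) + 220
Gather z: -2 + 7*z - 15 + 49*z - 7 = 56*z - 24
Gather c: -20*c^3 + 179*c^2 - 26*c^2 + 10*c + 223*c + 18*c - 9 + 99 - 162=-20*c^3 + 153*c^2 + 251*c - 72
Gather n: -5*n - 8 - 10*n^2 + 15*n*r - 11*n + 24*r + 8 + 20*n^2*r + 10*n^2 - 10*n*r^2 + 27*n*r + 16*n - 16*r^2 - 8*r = 20*n^2*r + n*(-10*r^2 + 42*r) - 16*r^2 + 16*r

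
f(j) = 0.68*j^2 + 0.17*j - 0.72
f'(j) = 1.36*j + 0.17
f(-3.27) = 6.00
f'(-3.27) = -4.28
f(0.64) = -0.33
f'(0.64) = 1.04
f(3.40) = 7.72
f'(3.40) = 4.79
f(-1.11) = -0.07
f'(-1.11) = -1.34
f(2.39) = 3.57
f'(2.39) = 3.42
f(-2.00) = 1.66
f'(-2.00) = -2.55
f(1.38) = 0.81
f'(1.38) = 2.05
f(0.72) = -0.25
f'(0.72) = 1.15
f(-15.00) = 149.73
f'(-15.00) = -20.23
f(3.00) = 5.91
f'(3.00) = 4.25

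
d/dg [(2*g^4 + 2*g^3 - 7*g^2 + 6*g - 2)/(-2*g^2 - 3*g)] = (-8*g^5 - 22*g^4 - 12*g^3 + 33*g^2 - 8*g - 6)/(g^2*(4*g^2 + 12*g + 9))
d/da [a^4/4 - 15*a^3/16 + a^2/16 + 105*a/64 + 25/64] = a^3 - 45*a^2/16 + a/8 + 105/64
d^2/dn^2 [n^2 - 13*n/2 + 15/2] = 2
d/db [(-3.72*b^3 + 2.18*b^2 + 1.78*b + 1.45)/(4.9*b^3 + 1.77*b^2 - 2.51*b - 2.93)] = (-17.2664*b^4 + 1.2304*b^3 + 2.76140000000001*b^2 - 17.9078*b - 1.5759)/(24.01*b^6 + 17.346*b^5 - 21.4651*b^4 - 37.5994*b^3 - 4.0721*b^2 + 14.7086*b + 8.5849)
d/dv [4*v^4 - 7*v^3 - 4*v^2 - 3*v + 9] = 16*v^3 - 21*v^2 - 8*v - 3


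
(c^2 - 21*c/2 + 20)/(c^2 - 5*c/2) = (c - 8)/c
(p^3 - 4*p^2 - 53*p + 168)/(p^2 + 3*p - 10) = (p^3 - 4*p^2 - 53*p + 168)/(p^2 + 3*p - 10)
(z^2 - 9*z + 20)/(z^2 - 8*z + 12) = (z^2 - 9*z + 20)/(z^2 - 8*z + 12)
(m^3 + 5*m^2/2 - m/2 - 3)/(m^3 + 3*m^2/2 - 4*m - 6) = (m - 1)/(m - 2)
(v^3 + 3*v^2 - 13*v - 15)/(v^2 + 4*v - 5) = (v^2 - 2*v - 3)/(v - 1)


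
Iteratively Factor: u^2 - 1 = (u - 1)*(u + 1)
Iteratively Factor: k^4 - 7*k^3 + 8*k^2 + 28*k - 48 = (k - 3)*(k^3 - 4*k^2 - 4*k + 16) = (k - 4)*(k - 3)*(k^2 - 4) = (k - 4)*(k - 3)*(k + 2)*(k - 2)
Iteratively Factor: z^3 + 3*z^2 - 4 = (z + 2)*(z^2 + z - 2) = (z + 2)^2*(z - 1)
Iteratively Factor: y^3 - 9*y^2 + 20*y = (y - 4)*(y^2 - 5*y) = y*(y - 4)*(y - 5)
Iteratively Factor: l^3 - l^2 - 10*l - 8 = (l + 1)*(l^2 - 2*l - 8) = (l + 1)*(l + 2)*(l - 4)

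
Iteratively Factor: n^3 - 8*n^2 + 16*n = (n)*(n^2 - 8*n + 16) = n*(n - 4)*(n - 4)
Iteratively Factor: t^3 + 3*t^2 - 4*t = (t - 1)*(t^2 + 4*t) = (t - 1)*(t + 4)*(t)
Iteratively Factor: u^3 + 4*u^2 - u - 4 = (u + 4)*(u^2 - 1) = (u + 1)*(u + 4)*(u - 1)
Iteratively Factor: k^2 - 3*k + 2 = (k - 2)*(k - 1)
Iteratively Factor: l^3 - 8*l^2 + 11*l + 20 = (l + 1)*(l^2 - 9*l + 20) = (l - 4)*(l + 1)*(l - 5)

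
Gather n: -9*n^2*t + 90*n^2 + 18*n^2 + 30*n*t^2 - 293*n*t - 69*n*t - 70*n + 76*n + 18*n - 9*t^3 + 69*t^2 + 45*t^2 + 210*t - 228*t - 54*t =n^2*(108 - 9*t) + n*(30*t^2 - 362*t + 24) - 9*t^3 + 114*t^2 - 72*t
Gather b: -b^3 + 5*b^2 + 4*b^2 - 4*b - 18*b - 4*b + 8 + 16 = -b^3 + 9*b^2 - 26*b + 24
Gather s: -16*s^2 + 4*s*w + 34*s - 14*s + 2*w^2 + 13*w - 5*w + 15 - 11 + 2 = -16*s^2 + s*(4*w + 20) + 2*w^2 + 8*w + 6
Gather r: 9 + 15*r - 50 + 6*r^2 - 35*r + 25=6*r^2 - 20*r - 16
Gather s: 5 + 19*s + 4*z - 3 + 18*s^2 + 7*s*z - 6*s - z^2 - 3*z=18*s^2 + s*(7*z + 13) - z^2 + z + 2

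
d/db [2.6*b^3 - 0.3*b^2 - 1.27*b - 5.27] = 7.8*b^2 - 0.6*b - 1.27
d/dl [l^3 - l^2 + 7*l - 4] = 3*l^2 - 2*l + 7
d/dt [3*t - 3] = 3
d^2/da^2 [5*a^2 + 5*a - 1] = 10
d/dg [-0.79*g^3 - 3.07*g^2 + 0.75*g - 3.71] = -2.37*g^2 - 6.14*g + 0.75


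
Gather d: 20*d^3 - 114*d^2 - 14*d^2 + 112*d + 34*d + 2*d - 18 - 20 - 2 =20*d^3 - 128*d^2 + 148*d - 40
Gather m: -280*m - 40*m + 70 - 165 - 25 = -320*m - 120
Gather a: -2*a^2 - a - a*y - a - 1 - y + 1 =-2*a^2 + a*(-y - 2) - y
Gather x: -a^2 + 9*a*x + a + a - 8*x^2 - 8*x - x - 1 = -a^2 + 2*a - 8*x^2 + x*(9*a - 9) - 1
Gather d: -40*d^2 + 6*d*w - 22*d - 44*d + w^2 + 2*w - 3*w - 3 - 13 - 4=-40*d^2 + d*(6*w - 66) + w^2 - w - 20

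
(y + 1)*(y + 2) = y^2 + 3*y + 2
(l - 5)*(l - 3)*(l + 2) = l^3 - 6*l^2 - l + 30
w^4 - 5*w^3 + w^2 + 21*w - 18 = (w - 3)^2*(w - 1)*(w + 2)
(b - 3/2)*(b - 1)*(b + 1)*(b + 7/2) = b^4 + 2*b^3 - 25*b^2/4 - 2*b + 21/4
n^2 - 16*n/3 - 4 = (n - 6)*(n + 2/3)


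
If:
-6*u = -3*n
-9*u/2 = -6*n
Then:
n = 0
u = 0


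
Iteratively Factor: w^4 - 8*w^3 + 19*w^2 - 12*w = (w - 3)*(w^3 - 5*w^2 + 4*w) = (w - 4)*(w - 3)*(w^2 - w) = w*(w - 4)*(w - 3)*(w - 1)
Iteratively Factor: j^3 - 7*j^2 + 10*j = (j)*(j^2 - 7*j + 10) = j*(j - 5)*(j - 2)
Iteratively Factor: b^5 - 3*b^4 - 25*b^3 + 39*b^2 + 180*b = (b + 3)*(b^4 - 6*b^3 - 7*b^2 + 60*b) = b*(b + 3)*(b^3 - 6*b^2 - 7*b + 60) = b*(b - 5)*(b + 3)*(b^2 - b - 12) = b*(b - 5)*(b - 4)*(b + 3)*(b + 3)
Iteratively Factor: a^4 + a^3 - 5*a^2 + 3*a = (a - 1)*(a^3 + 2*a^2 - 3*a) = (a - 1)*(a + 3)*(a^2 - a) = (a - 1)^2*(a + 3)*(a)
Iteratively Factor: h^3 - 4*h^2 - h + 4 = (h - 1)*(h^2 - 3*h - 4) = (h - 4)*(h - 1)*(h + 1)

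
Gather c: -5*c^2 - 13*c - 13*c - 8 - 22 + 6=-5*c^2 - 26*c - 24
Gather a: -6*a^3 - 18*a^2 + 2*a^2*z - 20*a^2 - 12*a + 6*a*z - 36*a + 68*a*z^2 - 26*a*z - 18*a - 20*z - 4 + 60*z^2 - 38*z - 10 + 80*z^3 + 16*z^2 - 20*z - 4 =-6*a^3 + a^2*(2*z - 38) + a*(68*z^2 - 20*z - 66) + 80*z^3 + 76*z^2 - 78*z - 18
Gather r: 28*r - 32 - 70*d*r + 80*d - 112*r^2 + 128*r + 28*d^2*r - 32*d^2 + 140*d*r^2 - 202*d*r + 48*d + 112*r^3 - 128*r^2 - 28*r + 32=-32*d^2 + 128*d + 112*r^3 + r^2*(140*d - 240) + r*(28*d^2 - 272*d + 128)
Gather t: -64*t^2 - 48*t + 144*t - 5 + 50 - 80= -64*t^2 + 96*t - 35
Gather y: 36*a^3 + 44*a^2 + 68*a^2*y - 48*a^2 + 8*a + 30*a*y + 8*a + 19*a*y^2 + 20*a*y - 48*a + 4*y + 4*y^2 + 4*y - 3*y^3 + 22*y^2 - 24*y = 36*a^3 - 4*a^2 - 32*a - 3*y^3 + y^2*(19*a + 26) + y*(68*a^2 + 50*a - 16)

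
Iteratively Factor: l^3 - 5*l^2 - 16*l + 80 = (l - 5)*(l^2 - 16) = (l - 5)*(l + 4)*(l - 4)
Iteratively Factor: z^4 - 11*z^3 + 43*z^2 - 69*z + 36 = (z - 1)*(z^3 - 10*z^2 + 33*z - 36) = (z - 3)*(z - 1)*(z^2 - 7*z + 12) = (z - 4)*(z - 3)*(z - 1)*(z - 3)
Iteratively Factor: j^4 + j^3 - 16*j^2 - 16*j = (j + 1)*(j^3 - 16*j) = (j - 4)*(j + 1)*(j^2 + 4*j) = (j - 4)*(j + 1)*(j + 4)*(j)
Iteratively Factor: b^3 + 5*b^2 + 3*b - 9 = (b + 3)*(b^2 + 2*b - 3) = (b + 3)^2*(b - 1)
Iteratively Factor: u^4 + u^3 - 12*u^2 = (u + 4)*(u^3 - 3*u^2) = (u - 3)*(u + 4)*(u^2) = u*(u - 3)*(u + 4)*(u)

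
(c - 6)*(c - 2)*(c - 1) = c^3 - 9*c^2 + 20*c - 12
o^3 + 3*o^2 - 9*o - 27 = (o - 3)*(o + 3)^2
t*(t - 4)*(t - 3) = t^3 - 7*t^2 + 12*t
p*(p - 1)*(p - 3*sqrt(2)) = p^3 - 3*sqrt(2)*p^2 - p^2 + 3*sqrt(2)*p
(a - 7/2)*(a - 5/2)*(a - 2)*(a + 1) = a^4 - 7*a^3 + 51*a^2/4 + 13*a/4 - 35/2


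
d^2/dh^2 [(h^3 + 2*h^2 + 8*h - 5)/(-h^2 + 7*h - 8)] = 14*(-9*h^3 + 33*h^2 - 15*h - 53)/(h^6 - 21*h^5 + 171*h^4 - 679*h^3 + 1368*h^2 - 1344*h + 512)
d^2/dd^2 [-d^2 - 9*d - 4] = -2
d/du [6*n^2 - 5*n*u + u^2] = -5*n + 2*u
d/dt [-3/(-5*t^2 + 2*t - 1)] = 6*(1 - 5*t)/(5*t^2 - 2*t + 1)^2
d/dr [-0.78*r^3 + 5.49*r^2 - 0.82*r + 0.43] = -2.34*r^2 + 10.98*r - 0.82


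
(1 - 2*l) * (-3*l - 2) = 6*l^2 + l - 2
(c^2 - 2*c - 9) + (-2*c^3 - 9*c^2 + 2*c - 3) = -2*c^3 - 8*c^2 - 12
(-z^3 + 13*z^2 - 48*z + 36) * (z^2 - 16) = -z^5 + 13*z^4 - 32*z^3 - 172*z^2 + 768*z - 576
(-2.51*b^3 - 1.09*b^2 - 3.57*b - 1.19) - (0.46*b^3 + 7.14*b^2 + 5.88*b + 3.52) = -2.97*b^3 - 8.23*b^2 - 9.45*b - 4.71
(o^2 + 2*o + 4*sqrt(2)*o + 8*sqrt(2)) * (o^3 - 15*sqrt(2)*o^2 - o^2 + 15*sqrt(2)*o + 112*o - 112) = o^5 - 11*sqrt(2)*o^4 + o^4 - 11*sqrt(2)*o^3 - 10*o^3 - 8*o^2 + 470*sqrt(2)*o^2 + 16*o + 448*sqrt(2)*o - 896*sqrt(2)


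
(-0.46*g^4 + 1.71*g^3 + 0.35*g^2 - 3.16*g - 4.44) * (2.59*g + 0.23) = -1.1914*g^5 + 4.3231*g^4 + 1.2998*g^3 - 8.1039*g^2 - 12.2264*g - 1.0212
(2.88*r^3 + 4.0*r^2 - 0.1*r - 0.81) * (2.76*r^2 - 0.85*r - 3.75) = 7.9488*r^5 + 8.592*r^4 - 14.476*r^3 - 17.1506*r^2 + 1.0635*r + 3.0375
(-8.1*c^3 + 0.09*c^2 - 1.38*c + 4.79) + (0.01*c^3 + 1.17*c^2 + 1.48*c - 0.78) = -8.09*c^3 + 1.26*c^2 + 0.1*c + 4.01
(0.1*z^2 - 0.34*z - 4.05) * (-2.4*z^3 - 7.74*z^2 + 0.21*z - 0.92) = -0.24*z^5 + 0.042*z^4 + 12.3726*z^3 + 31.1836*z^2 - 0.5377*z + 3.726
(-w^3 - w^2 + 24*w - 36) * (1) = -w^3 - w^2 + 24*w - 36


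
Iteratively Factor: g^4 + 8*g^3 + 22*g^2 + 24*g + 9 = (g + 1)*(g^3 + 7*g^2 + 15*g + 9) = (g + 1)^2*(g^2 + 6*g + 9) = (g + 1)^2*(g + 3)*(g + 3)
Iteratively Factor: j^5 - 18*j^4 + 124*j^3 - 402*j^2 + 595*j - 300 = (j - 5)*(j^4 - 13*j^3 + 59*j^2 - 107*j + 60) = (j - 5)*(j - 3)*(j^3 - 10*j^2 + 29*j - 20) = (j - 5)*(j - 4)*(j - 3)*(j^2 - 6*j + 5) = (j - 5)^2*(j - 4)*(j - 3)*(j - 1)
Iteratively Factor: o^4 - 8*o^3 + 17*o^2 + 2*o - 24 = (o - 4)*(o^3 - 4*o^2 + o + 6) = (o - 4)*(o + 1)*(o^2 - 5*o + 6) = (o - 4)*(o - 3)*(o + 1)*(o - 2)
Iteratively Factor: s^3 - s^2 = (s)*(s^2 - s) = s*(s - 1)*(s)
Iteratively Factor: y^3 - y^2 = (y)*(y^2 - y) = y*(y - 1)*(y)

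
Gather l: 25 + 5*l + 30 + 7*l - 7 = 12*l + 48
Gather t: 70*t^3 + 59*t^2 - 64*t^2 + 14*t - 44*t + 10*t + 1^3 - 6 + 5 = 70*t^3 - 5*t^2 - 20*t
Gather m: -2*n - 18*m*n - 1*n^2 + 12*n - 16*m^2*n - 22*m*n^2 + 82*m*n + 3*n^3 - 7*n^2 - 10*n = -16*m^2*n + m*(-22*n^2 + 64*n) + 3*n^3 - 8*n^2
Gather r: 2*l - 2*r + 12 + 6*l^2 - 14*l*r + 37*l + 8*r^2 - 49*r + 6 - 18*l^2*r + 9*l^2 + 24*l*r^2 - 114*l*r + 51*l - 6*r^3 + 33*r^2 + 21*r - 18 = 15*l^2 + 90*l - 6*r^3 + r^2*(24*l + 41) + r*(-18*l^2 - 128*l - 30)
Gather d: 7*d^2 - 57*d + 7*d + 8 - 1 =7*d^2 - 50*d + 7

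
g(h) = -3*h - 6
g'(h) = -3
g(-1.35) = -1.95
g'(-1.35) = -3.00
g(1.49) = -10.47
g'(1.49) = -3.00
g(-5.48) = 10.44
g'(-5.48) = -3.00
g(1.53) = -10.59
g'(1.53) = -3.00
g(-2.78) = 2.34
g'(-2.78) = -3.00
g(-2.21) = 0.63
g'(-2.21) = -3.00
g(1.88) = -11.64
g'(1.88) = -3.00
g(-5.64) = 10.92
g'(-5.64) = -3.00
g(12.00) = -42.00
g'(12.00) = -3.00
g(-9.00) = 21.00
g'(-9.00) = -3.00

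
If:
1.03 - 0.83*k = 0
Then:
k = 1.24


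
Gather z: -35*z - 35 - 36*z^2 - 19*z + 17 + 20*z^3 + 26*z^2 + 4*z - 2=20*z^3 - 10*z^2 - 50*z - 20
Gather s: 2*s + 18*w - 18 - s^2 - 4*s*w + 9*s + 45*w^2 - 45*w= -s^2 + s*(11 - 4*w) + 45*w^2 - 27*w - 18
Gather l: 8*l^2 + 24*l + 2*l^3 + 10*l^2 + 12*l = 2*l^3 + 18*l^2 + 36*l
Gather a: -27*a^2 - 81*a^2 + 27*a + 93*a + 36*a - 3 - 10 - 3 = -108*a^2 + 156*a - 16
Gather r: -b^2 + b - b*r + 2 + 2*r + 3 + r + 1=-b^2 + b + r*(3 - b) + 6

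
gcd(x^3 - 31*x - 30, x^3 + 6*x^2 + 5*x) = x^2 + 6*x + 5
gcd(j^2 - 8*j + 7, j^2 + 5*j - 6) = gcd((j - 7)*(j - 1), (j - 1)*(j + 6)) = j - 1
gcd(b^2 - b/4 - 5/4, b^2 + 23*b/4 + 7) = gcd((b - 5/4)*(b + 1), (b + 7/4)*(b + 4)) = 1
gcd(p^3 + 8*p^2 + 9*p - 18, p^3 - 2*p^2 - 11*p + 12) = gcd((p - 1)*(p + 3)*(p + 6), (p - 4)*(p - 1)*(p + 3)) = p^2 + 2*p - 3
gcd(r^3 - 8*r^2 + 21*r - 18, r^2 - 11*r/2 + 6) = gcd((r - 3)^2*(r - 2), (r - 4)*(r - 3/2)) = 1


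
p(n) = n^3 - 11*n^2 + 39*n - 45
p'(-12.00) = 735.00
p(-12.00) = -3825.00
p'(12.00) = 207.00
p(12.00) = 567.00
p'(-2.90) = 128.03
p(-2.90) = -275.00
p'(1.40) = 14.08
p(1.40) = -9.22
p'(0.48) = 29.13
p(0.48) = -28.70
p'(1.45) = 13.41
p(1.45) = -8.53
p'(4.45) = 0.51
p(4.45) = -1.16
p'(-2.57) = 115.35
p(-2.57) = -234.86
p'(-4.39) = 193.40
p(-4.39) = -512.81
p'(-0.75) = 57.19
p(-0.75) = -80.86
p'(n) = 3*n^2 - 22*n + 39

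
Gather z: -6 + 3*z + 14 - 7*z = 8 - 4*z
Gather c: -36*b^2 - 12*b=-36*b^2 - 12*b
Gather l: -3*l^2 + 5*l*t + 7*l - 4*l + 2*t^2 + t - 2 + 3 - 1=-3*l^2 + l*(5*t + 3) + 2*t^2 + t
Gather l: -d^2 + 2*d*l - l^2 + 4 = -d^2 + 2*d*l - l^2 + 4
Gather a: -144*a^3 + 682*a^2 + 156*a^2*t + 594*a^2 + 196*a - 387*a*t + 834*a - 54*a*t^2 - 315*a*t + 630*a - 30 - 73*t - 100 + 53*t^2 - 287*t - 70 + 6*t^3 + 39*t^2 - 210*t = -144*a^3 + a^2*(156*t + 1276) + a*(-54*t^2 - 702*t + 1660) + 6*t^3 + 92*t^2 - 570*t - 200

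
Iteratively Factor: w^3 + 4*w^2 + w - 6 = (w + 3)*(w^2 + w - 2) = (w + 2)*(w + 3)*(w - 1)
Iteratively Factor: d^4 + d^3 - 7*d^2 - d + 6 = (d + 1)*(d^3 - 7*d + 6) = (d - 2)*(d + 1)*(d^2 + 2*d - 3) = (d - 2)*(d + 1)*(d + 3)*(d - 1)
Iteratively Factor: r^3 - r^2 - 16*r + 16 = (r + 4)*(r^2 - 5*r + 4) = (r - 4)*(r + 4)*(r - 1)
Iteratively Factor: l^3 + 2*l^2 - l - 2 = (l + 1)*(l^2 + l - 2) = (l + 1)*(l + 2)*(l - 1)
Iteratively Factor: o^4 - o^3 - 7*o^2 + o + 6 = (o - 3)*(o^3 + 2*o^2 - o - 2) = (o - 3)*(o + 2)*(o^2 - 1) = (o - 3)*(o - 1)*(o + 2)*(o + 1)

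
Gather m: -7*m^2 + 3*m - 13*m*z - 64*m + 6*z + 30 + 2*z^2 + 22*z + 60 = -7*m^2 + m*(-13*z - 61) + 2*z^2 + 28*z + 90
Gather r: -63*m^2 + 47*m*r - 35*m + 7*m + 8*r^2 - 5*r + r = -63*m^2 - 28*m + 8*r^2 + r*(47*m - 4)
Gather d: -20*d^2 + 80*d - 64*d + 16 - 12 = -20*d^2 + 16*d + 4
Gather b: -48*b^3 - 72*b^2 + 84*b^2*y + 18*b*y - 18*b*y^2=-48*b^3 + b^2*(84*y - 72) + b*(-18*y^2 + 18*y)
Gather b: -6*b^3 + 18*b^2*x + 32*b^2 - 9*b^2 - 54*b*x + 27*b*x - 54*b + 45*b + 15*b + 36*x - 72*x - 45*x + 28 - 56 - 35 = -6*b^3 + b^2*(18*x + 23) + b*(6 - 27*x) - 81*x - 63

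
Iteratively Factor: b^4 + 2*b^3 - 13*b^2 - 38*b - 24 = (b + 2)*(b^3 - 13*b - 12) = (b - 4)*(b + 2)*(b^2 + 4*b + 3) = (b - 4)*(b + 2)*(b + 3)*(b + 1)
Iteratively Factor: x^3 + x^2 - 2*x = (x + 2)*(x^2 - x) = (x - 1)*(x + 2)*(x)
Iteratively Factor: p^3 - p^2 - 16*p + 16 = (p - 4)*(p^2 + 3*p - 4) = (p - 4)*(p - 1)*(p + 4)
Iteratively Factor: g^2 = (g)*(g)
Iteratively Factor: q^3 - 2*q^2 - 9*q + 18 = (q - 2)*(q^2 - 9) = (q - 3)*(q - 2)*(q + 3)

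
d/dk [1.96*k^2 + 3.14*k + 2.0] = 3.92*k + 3.14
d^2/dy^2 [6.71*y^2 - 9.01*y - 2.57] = 13.4200000000000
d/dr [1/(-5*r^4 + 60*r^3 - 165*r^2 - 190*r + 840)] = 2*(2*r^3 - 18*r^2 + 33*r + 19)/(5*(r^4 - 12*r^3 + 33*r^2 + 38*r - 168)^2)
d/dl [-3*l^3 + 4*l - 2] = 4 - 9*l^2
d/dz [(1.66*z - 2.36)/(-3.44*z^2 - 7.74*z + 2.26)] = (5.7104*z^2 - 16.2368*z - 14.5148)/(11.8336*z^4 + 53.2512*z^3 + 44.3588*z^2 - 34.9848*z + 5.1076)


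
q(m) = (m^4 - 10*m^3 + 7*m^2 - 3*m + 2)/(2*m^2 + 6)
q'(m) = -4*m*(m^4 - 10*m^3 + 7*m^2 - 3*m + 2)/(2*m^2 + 6)^2 + (4*m^3 - 30*m^2 + 14*m - 3)/(2*m^2 + 6) = (2*m^5 - 10*m^4 + 12*m^3 - 87*m^2 + 38*m - 9)/(2*(m^4 + 6*m^2 + 9))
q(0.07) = 0.30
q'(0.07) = -0.37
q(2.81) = -5.08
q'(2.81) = -2.51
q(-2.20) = 10.99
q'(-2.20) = -7.96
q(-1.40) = 5.16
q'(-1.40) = -6.40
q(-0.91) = 2.45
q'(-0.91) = -4.53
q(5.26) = -8.31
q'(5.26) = -0.04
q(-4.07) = 27.57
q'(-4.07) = -9.65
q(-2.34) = 12.12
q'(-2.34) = -8.13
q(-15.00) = 188.59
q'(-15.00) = -20.06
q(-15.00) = 188.59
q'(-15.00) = -20.06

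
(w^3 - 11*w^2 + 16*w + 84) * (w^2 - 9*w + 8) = w^5 - 20*w^4 + 123*w^3 - 148*w^2 - 628*w + 672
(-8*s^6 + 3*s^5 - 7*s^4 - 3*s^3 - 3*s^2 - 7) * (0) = 0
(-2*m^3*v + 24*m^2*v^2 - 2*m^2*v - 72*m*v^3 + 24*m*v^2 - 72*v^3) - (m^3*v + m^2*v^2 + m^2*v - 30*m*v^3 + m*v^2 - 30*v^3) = -3*m^3*v + 23*m^2*v^2 - 3*m^2*v - 42*m*v^3 + 23*m*v^2 - 42*v^3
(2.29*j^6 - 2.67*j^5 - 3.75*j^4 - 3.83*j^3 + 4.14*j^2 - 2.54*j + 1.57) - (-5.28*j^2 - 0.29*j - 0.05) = 2.29*j^6 - 2.67*j^5 - 3.75*j^4 - 3.83*j^3 + 9.42*j^2 - 2.25*j + 1.62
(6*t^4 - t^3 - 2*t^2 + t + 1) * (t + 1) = 6*t^5 + 5*t^4 - 3*t^3 - t^2 + 2*t + 1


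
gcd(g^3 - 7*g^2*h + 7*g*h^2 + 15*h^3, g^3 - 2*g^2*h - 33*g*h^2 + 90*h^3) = g^2 - 8*g*h + 15*h^2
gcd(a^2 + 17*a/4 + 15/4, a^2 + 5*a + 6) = a + 3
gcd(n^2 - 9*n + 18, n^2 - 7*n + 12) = n - 3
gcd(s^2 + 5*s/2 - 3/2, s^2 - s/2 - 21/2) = s + 3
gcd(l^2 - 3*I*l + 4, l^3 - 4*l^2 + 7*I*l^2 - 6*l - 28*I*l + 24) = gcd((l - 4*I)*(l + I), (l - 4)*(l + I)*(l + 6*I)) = l + I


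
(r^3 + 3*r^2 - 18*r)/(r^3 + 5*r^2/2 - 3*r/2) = 2*(r^2 + 3*r - 18)/(2*r^2 + 5*r - 3)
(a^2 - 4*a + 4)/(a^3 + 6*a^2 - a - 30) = (a - 2)/(a^2 + 8*a + 15)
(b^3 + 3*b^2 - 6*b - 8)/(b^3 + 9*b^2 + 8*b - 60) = (b^2 + 5*b + 4)/(b^2 + 11*b + 30)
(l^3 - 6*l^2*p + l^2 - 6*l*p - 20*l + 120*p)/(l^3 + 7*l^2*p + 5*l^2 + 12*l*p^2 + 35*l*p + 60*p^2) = (l^2 - 6*l*p - 4*l + 24*p)/(l^2 + 7*l*p + 12*p^2)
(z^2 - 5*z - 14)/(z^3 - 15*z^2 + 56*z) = (z + 2)/(z*(z - 8))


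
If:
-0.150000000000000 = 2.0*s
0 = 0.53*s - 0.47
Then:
No Solution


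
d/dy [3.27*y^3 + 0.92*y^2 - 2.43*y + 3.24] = 9.81*y^2 + 1.84*y - 2.43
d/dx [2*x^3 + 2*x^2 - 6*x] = 6*x^2 + 4*x - 6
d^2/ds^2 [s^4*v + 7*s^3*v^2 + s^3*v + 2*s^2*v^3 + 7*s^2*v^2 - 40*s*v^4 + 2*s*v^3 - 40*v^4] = 2*v*(6*s^2 + 21*s*v + 3*s + 2*v^2 + 7*v)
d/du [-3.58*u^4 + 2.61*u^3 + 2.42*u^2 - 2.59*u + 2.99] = -14.32*u^3 + 7.83*u^2 + 4.84*u - 2.59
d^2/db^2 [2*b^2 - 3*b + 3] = 4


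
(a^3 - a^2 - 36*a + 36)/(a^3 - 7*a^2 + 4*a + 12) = (a^2 + 5*a - 6)/(a^2 - a - 2)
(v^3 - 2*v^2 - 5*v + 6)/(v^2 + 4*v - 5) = (v^2 - v - 6)/(v + 5)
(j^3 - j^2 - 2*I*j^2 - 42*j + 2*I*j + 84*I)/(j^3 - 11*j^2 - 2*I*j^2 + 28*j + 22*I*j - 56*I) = (j + 6)/(j - 4)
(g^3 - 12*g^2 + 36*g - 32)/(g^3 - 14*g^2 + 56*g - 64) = (g - 2)/(g - 4)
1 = 1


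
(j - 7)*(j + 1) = j^2 - 6*j - 7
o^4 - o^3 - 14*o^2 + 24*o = o*(o - 3)*(o - 2)*(o + 4)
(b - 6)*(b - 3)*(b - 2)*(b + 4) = b^4 - 7*b^3 - 8*b^2 + 108*b - 144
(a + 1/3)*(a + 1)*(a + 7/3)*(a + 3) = a^4 + 20*a^3/3 + 130*a^2/9 + 100*a/9 + 7/3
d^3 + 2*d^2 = d^2*(d + 2)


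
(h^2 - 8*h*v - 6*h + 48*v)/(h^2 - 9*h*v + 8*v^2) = (6 - h)/(-h + v)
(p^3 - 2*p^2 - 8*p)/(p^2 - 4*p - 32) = p*(-p^2 + 2*p + 8)/(-p^2 + 4*p + 32)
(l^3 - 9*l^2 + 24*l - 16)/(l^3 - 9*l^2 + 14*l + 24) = (l^2 - 5*l + 4)/(l^2 - 5*l - 6)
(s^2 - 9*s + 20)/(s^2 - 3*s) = (s^2 - 9*s + 20)/(s*(s - 3))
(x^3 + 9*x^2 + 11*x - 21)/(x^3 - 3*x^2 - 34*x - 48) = (x^2 + 6*x - 7)/(x^2 - 6*x - 16)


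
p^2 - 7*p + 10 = (p - 5)*(p - 2)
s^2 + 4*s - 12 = (s - 2)*(s + 6)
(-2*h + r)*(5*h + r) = -10*h^2 + 3*h*r + r^2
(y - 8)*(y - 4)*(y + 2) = y^3 - 10*y^2 + 8*y + 64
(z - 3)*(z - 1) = z^2 - 4*z + 3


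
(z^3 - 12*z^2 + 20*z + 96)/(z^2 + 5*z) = (z^3 - 12*z^2 + 20*z + 96)/(z*(z + 5))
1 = 1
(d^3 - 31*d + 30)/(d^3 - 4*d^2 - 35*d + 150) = (d - 1)/(d - 5)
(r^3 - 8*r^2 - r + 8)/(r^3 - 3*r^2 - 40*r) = (r^2 - 1)/(r*(r + 5))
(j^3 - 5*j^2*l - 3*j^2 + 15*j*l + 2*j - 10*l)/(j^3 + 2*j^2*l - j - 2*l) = (j^2 - 5*j*l - 2*j + 10*l)/(j^2 + 2*j*l + j + 2*l)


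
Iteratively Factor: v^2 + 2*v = (v)*(v + 2)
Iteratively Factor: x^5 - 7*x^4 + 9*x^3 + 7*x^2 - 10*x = (x)*(x^4 - 7*x^3 + 9*x^2 + 7*x - 10) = x*(x - 1)*(x^3 - 6*x^2 + 3*x + 10) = x*(x - 5)*(x - 1)*(x^2 - x - 2) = x*(x - 5)*(x - 1)*(x + 1)*(x - 2)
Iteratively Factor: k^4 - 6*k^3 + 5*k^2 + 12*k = (k - 4)*(k^3 - 2*k^2 - 3*k) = (k - 4)*(k + 1)*(k^2 - 3*k) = k*(k - 4)*(k + 1)*(k - 3)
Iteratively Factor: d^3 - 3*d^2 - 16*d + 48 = (d - 3)*(d^2 - 16) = (d - 3)*(d + 4)*(d - 4)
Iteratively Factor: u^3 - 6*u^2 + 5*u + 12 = (u + 1)*(u^2 - 7*u + 12) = (u - 4)*(u + 1)*(u - 3)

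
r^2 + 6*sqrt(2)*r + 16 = (r + 2*sqrt(2))*(r + 4*sqrt(2))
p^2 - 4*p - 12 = (p - 6)*(p + 2)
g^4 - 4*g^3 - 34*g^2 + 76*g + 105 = (g - 7)*(g - 3)*(g + 1)*(g + 5)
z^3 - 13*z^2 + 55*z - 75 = (z - 5)^2*(z - 3)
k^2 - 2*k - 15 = (k - 5)*(k + 3)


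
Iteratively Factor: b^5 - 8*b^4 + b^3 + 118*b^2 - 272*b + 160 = (b - 1)*(b^4 - 7*b^3 - 6*b^2 + 112*b - 160) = (b - 2)*(b - 1)*(b^3 - 5*b^2 - 16*b + 80) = (b - 4)*(b - 2)*(b - 1)*(b^2 - b - 20) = (b - 4)*(b - 2)*(b - 1)*(b + 4)*(b - 5)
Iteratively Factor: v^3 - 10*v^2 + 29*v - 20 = (v - 4)*(v^2 - 6*v + 5) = (v - 4)*(v - 1)*(v - 5)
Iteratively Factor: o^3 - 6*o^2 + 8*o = (o - 2)*(o^2 - 4*o) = (o - 4)*(o - 2)*(o)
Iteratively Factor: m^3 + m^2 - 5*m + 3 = (m + 3)*(m^2 - 2*m + 1) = (m - 1)*(m + 3)*(m - 1)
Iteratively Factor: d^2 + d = (d + 1)*(d)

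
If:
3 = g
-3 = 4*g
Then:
No Solution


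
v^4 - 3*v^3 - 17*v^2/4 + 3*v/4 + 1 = (v - 4)*(v - 1/2)*(v + 1/2)*(v + 1)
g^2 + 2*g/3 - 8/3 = (g - 4/3)*(g + 2)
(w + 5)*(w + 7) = w^2 + 12*w + 35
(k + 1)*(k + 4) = k^2 + 5*k + 4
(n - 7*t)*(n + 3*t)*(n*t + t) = n^3*t - 4*n^2*t^2 + n^2*t - 21*n*t^3 - 4*n*t^2 - 21*t^3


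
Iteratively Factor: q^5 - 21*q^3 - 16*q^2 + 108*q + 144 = (q - 3)*(q^4 + 3*q^3 - 12*q^2 - 52*q - 48) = (q - 3)*(q + 3)*(q^3 - 12*q - 16) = (q - 3)*(q + 2)*(q + 3)*(q^2 - 2*q - 8) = (q - 4)*(q - 3)*(q + 2)*(q + 3)*(q + 2)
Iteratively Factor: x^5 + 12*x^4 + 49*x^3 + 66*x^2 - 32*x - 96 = (x + 3)*(x^4 + 9*x^3 + 22*x^2 - 32) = (x + 2)*(x + 3)*(x^3 + 7*x^2 + 8*x - 16) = (x - 1)*(x + 2)*(x + 3)*(x^2 + 8*x + 16) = (x - 1)*(x + 2)*(x + 3)*(x + 4)*(x + 4)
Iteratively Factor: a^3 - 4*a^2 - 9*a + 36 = (a - 4)*(a^2 - 9) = (a - 4)*(a + 3)*(a - 3)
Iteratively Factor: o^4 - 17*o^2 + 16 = (o + 1)*(o^3 - o^2 - 16*o + 16) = (o - 4)*(o + 1)*(o^2 + 3*o - 4) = (o - 4)*(o - 1)*(o + 1)*(o + 4)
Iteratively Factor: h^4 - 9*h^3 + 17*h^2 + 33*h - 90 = (h - 3)*(h^3 - 6*h^2 - h + 30) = (h - 5)*(h - 3)*(h^2 - h - 6) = (h - 5)*(h - 3)^2*(h + 2)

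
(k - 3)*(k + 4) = k^2 + k - 12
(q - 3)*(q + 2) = q^2 - q - 6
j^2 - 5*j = j*(j - 5)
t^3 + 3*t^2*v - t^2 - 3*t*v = t*(t - 1)*(t + 3*v)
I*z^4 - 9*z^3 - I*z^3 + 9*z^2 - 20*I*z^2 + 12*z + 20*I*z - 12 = (z + I)*(z + 2*I)*(z + 6*I)*(I*z - I)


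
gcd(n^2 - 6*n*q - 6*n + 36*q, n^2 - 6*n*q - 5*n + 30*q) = -n + 6*q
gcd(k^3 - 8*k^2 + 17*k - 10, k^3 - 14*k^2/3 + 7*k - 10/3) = k^2 - 3*k + 2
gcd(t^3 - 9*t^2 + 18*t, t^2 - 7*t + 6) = t - 6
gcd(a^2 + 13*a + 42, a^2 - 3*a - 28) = 1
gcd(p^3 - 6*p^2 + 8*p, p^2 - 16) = p - 4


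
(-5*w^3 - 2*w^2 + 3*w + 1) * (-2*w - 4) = 10*w^4 + 24*w^3 + 2*w^2 - 14*w - 4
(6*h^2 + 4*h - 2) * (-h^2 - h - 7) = -6*h^4 - 10*h^3 - 44*h^2 - 26*h + 14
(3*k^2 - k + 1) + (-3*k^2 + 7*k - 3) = 6*k - 2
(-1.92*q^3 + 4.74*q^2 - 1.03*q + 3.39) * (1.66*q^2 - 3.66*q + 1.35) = -3.1872*q^5 + 14.8956*q^4 - 21.6502*q^3 + 15.7962*q^2 - 13.7979*q + 4.5765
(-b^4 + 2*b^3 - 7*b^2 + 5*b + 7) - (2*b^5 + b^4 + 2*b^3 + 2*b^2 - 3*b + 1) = -2*b^5 - 2*b^4 - 9*b^2 + 8*b + 6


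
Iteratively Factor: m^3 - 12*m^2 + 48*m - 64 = (m - 4)*(m^2 - 8*m + 16) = (m - 4)^2*(m - 4)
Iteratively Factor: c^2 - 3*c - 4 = (c + 1)*(c - 4)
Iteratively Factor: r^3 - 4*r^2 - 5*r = (r - 5)*(r^2 + r) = (r - 5)*(r + 1)*(r)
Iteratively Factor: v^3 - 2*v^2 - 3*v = (v + 1)*(v^2 - 3*v) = v*(v + 1)*(v - 3)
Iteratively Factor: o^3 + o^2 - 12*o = (o - 3)*(o^2 + 4*o) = (o - 3)*(o + 4)*(o)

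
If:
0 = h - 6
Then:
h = 6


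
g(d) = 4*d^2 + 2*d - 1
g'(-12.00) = -94.00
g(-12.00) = 551.00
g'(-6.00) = -46.00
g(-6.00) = 131.00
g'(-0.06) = 1.52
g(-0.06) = -1.11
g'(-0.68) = -3.44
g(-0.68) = -0.51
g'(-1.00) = -6.00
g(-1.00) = 1.00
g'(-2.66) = -19.28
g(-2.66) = 21.98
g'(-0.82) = -4.56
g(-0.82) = 0.05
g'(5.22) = 43.76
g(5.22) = 118.43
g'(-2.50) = -18.00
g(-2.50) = 19.00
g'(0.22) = 3.76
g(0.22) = -0.37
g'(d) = 8*d + 2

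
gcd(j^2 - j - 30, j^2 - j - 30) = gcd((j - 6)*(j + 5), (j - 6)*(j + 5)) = j^2 - j - 30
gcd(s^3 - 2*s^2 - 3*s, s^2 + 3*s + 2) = s + 1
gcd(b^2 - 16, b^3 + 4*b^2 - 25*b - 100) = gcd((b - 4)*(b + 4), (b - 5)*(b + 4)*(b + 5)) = b + 4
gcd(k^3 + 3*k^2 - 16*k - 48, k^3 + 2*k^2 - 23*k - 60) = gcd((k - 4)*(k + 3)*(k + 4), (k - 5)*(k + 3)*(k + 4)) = k^2 + 7*k + 12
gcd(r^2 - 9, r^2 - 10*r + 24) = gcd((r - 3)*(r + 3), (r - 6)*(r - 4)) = 1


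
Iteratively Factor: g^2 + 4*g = (g)*(g + 4)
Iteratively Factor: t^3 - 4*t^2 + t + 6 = (t - 2)*(t^2 - 2*t - 3) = (t - 2)*(t + 1)*(t - 3)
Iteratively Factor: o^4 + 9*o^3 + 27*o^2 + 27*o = (o + 3)*(o^3 + 6*o^2 + 9*o) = o*(o + 3)*(o^2 + 6*o + 9) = o*(o + 3)^2*(o + 3)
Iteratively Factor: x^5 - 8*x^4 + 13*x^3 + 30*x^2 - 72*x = (x)*(x^4 - 8*x^3 + 13*x^2 + 30*x - 72) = x*(x - 3)*(x^3 - 5*x^2 - 2*x + 24) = x*(x - 4)*(x - 3)*(x^2 - x - 6) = x*(x - 4)*(x - 3)*(x + 2)*(x - 3)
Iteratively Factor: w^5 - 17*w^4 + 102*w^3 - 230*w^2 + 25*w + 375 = (w + 1)*(w^4 - 18*w^3 + 120*w^2 - 350*w + 375) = (w - 5)*(w + 1)*(w^3 - 13*w^2 + 55*w - 75) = (w - 5)^2*(w + 1)*(w^2 - 8*w + 15) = (w - 5)^3*(w + 1)*(w - 3)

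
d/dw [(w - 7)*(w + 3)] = 2*w - 4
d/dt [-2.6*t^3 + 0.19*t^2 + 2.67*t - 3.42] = -7.8*t^2 + 0.38*t + 2.67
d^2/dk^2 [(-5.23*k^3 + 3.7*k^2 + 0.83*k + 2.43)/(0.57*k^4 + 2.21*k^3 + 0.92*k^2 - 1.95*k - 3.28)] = (-3.398454*k^9 + 7.21278000000001*k^8 + 47.6570160000001*k^7 + 4.66397799999999*k^6 - 201.787242*k^5 - 12.2250899999999*k^4 + 425.266384*k^3 - 57.4921740000001*k^2 - 243.03996*k + 102.140486)/(0.185193*k^12 + 2.154087*k^11 + 9.248535*k^10 + 15.84674*k^9 - 3.008046*k^8 - 53.886729*k^7 - 74.887213*k^6 + 2.120079*k^5 + 105.374148*k^4 + 99.219237*k^3 - 7.723416*k^2 - 62.93664*k - 35.287552)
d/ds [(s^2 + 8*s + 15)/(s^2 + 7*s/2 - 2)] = 2*(-9*s^2 - 68*s - 137)/(4*s^4 + 28*s^3 + 33*s^2 - 56*s + 16)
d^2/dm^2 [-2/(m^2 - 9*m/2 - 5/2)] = 8*(-4*m^2 + 18*m + (4*m - 9)^2 + 10)/(-2*m^2 + 9*m + 5)^3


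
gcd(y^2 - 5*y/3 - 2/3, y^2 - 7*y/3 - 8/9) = y + 1/3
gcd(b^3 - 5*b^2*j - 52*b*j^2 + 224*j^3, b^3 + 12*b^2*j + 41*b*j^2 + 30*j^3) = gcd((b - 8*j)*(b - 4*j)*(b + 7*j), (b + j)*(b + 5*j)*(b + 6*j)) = 1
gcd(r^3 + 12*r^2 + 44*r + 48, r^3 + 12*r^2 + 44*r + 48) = r^3 + 12*r^2 + 44*r + 48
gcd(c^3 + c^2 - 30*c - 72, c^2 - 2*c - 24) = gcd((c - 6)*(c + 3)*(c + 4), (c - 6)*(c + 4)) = c^2 - 2*c - 24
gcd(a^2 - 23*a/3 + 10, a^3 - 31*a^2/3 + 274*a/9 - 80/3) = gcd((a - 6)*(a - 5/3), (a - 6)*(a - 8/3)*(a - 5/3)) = a^2 - 23*a/3 + 10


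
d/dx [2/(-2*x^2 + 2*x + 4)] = (2*x - 1)/(-x^2 + x + 2)^2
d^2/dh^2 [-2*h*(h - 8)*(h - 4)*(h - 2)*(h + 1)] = -40*h^3 + 312*h^2 - 504*h + 32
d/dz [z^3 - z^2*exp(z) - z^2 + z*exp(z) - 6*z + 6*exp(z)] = -z^2*exp(z) + 3*z^2 - z*exp(z) - 2*z + 7*exp(z) - 6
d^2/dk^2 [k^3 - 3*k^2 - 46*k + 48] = 6*k - 6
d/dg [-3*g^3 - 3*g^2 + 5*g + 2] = -9*g^2 - 6*g + 5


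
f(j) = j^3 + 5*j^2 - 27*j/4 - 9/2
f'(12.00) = 545.25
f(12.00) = 2362.50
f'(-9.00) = 146.25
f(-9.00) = -267.75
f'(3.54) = 66.24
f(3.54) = 78.62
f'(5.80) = 152.17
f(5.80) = 319.66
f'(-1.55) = -15.04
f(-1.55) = 14.25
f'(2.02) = 25.69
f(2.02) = 10.51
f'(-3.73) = -2.31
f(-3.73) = 38.35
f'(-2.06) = -14.62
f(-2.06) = 21.88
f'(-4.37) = 6.84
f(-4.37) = 37.03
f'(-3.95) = 0.56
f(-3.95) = 38.55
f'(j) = 3*j^2 + 10*j - 27/4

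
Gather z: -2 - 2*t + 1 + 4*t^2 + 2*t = 4*t^2 - 1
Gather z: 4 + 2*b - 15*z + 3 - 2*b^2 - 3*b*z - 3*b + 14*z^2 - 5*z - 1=-2*b^2 - b + 14*z^2 + z*(-3*b - 20) + 6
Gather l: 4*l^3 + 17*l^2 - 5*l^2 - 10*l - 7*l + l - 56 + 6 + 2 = 4*l^3 + 12*l^2 - 16*l - 48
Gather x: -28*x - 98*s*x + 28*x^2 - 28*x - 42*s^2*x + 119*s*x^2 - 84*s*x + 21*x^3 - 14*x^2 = 21*x^3 + x^2*(119*s + 14) + x*(-42*s^2 - 182*s - 56)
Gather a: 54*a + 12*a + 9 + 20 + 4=66*a + 33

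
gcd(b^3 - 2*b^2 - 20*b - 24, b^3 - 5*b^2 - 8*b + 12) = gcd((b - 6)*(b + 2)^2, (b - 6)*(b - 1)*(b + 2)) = b^2 - 4*b - 12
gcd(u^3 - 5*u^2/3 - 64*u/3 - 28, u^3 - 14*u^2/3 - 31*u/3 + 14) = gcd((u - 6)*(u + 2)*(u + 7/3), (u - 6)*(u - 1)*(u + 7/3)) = u^2 - 11*u/3 - 14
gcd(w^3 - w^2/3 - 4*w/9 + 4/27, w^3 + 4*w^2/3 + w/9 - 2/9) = w^2 + w/3 - 2/9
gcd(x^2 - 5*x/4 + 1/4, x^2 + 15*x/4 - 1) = x - 1/4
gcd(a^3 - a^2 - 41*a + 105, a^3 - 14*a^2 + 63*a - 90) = a^2 - 8*a + 15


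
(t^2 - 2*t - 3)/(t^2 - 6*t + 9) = (t + 1)/(t - 3)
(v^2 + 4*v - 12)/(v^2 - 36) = (v - 2)/(v - 6)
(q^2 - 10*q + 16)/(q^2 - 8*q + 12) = (q - 8)/(q - 6)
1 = 1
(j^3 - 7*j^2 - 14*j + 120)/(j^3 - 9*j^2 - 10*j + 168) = (j - 5)/(j - 7)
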